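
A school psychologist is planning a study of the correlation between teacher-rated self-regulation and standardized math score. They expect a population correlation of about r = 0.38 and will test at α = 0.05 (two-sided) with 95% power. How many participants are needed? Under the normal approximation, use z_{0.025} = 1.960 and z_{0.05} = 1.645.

n = 85

Fisher's z: C = ½·ln((1+r)/(1−r)) = ½·ln(2.2258) = 0.4001.
n = ((z_{α/2} + z_β)/C)² + 3.
(1.960 + 1.645) / 0.4001 = 3.605 / 0.4001 = 9.010.
n = 9.010² + 3 = 81.18 + 3 = 84.2.
Round up.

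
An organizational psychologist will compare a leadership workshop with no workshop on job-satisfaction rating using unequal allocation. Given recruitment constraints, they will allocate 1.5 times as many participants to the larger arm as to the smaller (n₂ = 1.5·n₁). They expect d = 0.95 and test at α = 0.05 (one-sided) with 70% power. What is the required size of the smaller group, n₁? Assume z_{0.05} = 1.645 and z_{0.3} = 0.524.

n₁ = 9

With allocation ratio k = n₂/n₁ = 1.5, Var(x̄₁−x̄₂) = σ²(1/n₁ + 1/(k·n₁)) = σ²·(k+1)/(k·n₁).
So n₁ = (1 + 1/k)·((z_{α} + z_β)/d)² = 1.667 × (2.169/0.95)².
n₁ = 1.667 × 5.21 = 8.7.
Round up: n₁ = 9, giving n₂ = ⌈1.5 × 9⌉ = ⌈13.5⌉ = 14.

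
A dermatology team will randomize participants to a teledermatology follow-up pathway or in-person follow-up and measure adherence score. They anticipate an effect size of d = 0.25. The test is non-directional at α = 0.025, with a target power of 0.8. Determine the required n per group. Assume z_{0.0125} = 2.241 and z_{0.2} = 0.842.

For two independent groups with equal n: n = 2·((z_{α/2} + z_β) / d)².
z_{α/2} + z_β = 2.241 + 0.842 = 3.083.
n = 2 × (3.083 / 0.25)² = 2 × 12.332² = 2 × 152.08 = 304.2.
Round up to the next whole participant.

n = 305 per group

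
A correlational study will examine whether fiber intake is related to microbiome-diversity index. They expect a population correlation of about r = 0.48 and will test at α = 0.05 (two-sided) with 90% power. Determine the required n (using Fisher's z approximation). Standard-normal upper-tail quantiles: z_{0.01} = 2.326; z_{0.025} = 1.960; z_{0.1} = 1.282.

Fisher's z: C = ½·ln((1+r)/(1−r)) = ½·ln(2.8462) = 0.5230.
n = ((z_{α/2} + z_β)/C)² + 3.
(1.960 + 1.282) / 0.5230 = 3.242 / 0.5230 = 6.199.
n = 6.199² + 3 = 38.43 + 3 = 41.4.
Round up.

n = 42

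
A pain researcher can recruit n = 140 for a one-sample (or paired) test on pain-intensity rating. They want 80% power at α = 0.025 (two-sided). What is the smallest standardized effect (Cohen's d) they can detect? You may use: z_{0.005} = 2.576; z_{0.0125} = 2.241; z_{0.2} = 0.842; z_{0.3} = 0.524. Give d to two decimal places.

d_min ≈ 0.26

For a single sample (or paired design) of n = 140: d_min = (z_{α/2} + z_β)/√n.
z-sum = 2.241 + 0.842 = 3.083.
d_min = 3.083 / √140 = 3.083 / 11.832 = 0.261.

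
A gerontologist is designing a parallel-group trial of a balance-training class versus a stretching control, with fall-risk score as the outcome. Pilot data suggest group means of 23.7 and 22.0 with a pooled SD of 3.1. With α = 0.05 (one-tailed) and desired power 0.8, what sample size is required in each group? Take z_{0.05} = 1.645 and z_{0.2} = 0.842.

Cohen's d = |M₁ − M₂| / SD_pooled = |23.7 − 22.0| / 3.1 = 1.7 / 3.1 = 0.548.
For two independent groups with equal n: n = 2·((z_{α} + z_β) / d)².
z_{α} + z_β = 1.645 + 0.842 = 2.487.
n = 2 × (2.487 / 0.548)² = 2 × 4.538² = 2 × 20.60 = 41.2.
Round up to the next whole participant.

n = 42 per group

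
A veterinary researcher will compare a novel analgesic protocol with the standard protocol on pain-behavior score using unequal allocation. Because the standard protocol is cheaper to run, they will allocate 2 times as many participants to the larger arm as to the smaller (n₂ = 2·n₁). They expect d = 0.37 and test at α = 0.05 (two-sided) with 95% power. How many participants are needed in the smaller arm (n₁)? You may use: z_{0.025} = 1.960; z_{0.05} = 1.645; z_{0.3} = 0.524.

With allocation ratio k = n₂/n₁ = 2, Var(x̄₁−x̄₂) = σ²(1/n₁ + 1/(k·n₁)) = σ²·(k+1)/(k·n₁).
So n₁ = (1 + 1/k)·((z_{α/2} + z_β)/d)² = 1.500 × (3.605/0.37)².
n₁ = 1.500 × 94.93 = 142.4.
Round up: n₁ = 143, giving n₂ = 2 × 143 = 286.

n₁ = 143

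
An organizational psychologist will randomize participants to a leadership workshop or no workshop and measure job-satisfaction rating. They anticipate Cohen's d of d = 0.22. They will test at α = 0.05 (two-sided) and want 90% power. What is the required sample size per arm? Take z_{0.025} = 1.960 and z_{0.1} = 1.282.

For two independent groups with equal n: n = 2·((z_{α/2} + z_β) / d)².
z_{α/2} + z_β = 1.960 + 1.282 = 3.242.
n = 2 × (3.242 / 0.22)² = 2 × 14.736² = 2 × 217.16 = 434.3.
Round up to the next whole participant.

n = 435 per group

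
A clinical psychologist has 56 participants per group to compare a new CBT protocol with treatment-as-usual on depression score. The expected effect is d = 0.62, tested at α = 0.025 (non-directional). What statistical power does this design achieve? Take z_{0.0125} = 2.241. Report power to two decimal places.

power ≈ 0.85

For two equal groups, power = Φ(d·√(n/2) − z_{α/2}).
d·√(n/2) = 0.62 × √(56/2) = 0.62 × 5.292 = 3.281.
z_β = 3.281 − 2.241 = 1.040.
Power = Φ(1.040) = 0.851.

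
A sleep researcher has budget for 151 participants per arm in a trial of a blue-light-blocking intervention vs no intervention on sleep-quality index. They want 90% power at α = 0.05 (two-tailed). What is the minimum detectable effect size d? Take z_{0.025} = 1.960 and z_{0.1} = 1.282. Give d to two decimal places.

d_min ≈ 0.37

For two independent groups of n = 151 each: d_min = (z_{α/2} + z_β)·√(2/n).
z-sum = 1.960 + 1.282 = 3.242.
d_min = 3.242 × √(2/151) = 3.242 × 0.1151 = 0.373.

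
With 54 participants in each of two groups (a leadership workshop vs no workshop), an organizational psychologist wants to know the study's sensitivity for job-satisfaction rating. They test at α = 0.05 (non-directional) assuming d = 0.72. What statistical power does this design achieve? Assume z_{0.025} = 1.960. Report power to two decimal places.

power ≈ 0.96

For two equal groups, power = Φ(d·√(n/2) − z_{α/2}).
d·√(n/2) = 0.72 × √(54/2) = 0.72 × 5.196 = 3.741.
z_β = 3.741 − 1.960 = 1.781.
Power = Φ(1.781) = 0.963.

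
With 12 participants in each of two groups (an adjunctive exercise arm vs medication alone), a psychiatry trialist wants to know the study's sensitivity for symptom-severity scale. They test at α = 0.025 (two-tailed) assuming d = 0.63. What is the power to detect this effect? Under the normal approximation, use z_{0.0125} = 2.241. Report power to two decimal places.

power ≈ 0.24

For two equal groups, power = Φ(d·√(n/2) − z_{α/2}).
d·√(n/2) = 0.63 × √(12/2) = 0.63 × 2.449 = 1.543.
z_β = 1.543 − 2.241 = -0.698.
Power = Φ(-0.698) = 0.243.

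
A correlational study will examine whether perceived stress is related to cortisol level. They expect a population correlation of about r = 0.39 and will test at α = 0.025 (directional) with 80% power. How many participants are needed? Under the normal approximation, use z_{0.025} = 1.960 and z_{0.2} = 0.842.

n = 50

Fisher's z: C = ½·ln((1+r)/(1−r)) = ½·ln(2.2787) = 0.4118.
n = ((z_{α} + z_β)/C)² + 3.
(1.960 + 0.842) / 0.4118 = 2.802 / 0.4118 = 6.804.
n = 6.804² + 3 = 46.30 + 3 = 49.3.
Round up.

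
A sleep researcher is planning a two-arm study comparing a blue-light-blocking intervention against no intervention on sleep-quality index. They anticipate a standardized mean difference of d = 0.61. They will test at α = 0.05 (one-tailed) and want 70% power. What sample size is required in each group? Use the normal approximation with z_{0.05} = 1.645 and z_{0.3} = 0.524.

n = 26 per group

For two independent groups with equal n: n = 2·((z_{α} + z_β) / d)².
z_{α} + z_β = 1.645 + 0.524 = 2.169.
n = 2 × (2.169 / 0.61)² = 2 × 3.556² = 2 × 12.64 = 25.3.
Round up to the next whole participant.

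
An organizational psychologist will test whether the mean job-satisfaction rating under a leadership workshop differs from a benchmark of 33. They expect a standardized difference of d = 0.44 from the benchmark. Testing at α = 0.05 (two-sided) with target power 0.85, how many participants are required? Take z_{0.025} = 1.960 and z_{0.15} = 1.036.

n = 47

For a one-sample test: n = ((z_{α/2} + z_β) / d)².
z_{α/2} + z_β = 1.960 + 1.036 = 2.996.
n = (2.996 / 0.44)² = 6.809² = 46.36.
Round up.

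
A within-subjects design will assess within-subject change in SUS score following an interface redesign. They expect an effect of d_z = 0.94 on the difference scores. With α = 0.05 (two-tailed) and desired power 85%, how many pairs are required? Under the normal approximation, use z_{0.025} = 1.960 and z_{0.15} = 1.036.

n = 11 pairs

For a paired (one-sample on differences) test: n = ((z_{α/2} + z_β) / d)².
z_{α/2} + z_β = 1.960 + 1.036 = 2.996.
n = (2.996 / 0.94)² = 3.187² = 10.16.
Round up.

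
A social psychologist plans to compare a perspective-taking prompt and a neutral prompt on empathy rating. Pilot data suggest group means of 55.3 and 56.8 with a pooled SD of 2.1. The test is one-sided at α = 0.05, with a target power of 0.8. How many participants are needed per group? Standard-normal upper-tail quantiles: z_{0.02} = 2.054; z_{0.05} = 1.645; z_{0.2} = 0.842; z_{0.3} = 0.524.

Cohen's d = |M₁ − M₂| / SD_pooled = |55.3 − 56.8| / 2.1 = 1.5 / 2.1 = 0.714.
For two independent groups with equal n: n = 2·((z_{α} + z_β) / d)².
z_{α} + z_β = 1.645 + 0.842 = 2.487.
n = 2 × (2.487 / 0.714)² = 2 × 3.483² = 2 × 12.13 = 24.3.
Round up to the next whole participant.

n = 25 per group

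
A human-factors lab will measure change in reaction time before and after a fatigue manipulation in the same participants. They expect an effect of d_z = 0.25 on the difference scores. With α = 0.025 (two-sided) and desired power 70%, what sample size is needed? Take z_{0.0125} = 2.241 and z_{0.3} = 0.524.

For a paired (one-sample on differences) test: n = ((z_{α/2} + z_β) / d)².
z_{α/2} + z_β = 2.241 + 0.524 = 2.765.
n = (2.765 / 0.25)² = 11.060² = 122.32.
Round up.

n = 123 pairs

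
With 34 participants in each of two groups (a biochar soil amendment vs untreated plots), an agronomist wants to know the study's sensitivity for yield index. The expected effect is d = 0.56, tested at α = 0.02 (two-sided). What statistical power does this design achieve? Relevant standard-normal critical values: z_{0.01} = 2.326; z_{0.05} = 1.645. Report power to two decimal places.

power ≈ 0.49

For two equal groups, power = Φ(d·√(n/2) − z_{α/2}).
d·√(n/2) = 0.56 × √(34/2) = 0.56 × 4.123 = 2.309.
z_β = 2.309 − 2.326 = -0.017.
Power = Φ(-0.017) = 0.493.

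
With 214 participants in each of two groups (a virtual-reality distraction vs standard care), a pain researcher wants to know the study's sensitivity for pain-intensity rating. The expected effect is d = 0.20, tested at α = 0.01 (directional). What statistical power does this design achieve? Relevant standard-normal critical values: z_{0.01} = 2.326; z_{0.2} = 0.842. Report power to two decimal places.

For two equal groups, power = Φ(d·√(n/2) − z_{α}).
d·√(n/2) = 0.20 × √(214/2) = 0.20 × 10.344 = 2.069.
z_β = 2.069 − 2.326 = -0.257.
Power = Φ(-0.257) = 0.399.

power ≈ 0.40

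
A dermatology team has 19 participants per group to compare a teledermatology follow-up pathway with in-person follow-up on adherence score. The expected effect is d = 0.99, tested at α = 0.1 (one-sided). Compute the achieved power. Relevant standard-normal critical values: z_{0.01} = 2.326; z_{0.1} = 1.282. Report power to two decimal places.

For two equal groups, power = Φ(d·√(n/2) − z_{α}).
d·√(n/2) = 0.99 × √(19/2) = 0.99 × 3.082 = 3.051.
z_β = 3.051 − 1.282 = 1.769.
Power = Φ(1.769) = 0.962.

power ≈ 0.96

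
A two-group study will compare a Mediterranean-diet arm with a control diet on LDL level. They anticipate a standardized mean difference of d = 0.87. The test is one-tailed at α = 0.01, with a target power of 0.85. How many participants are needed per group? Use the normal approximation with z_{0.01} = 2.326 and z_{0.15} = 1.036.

For two independent groups with equal n: n = 2·((z_{α} + z_β) / d)².
z_{α} + z_β = 2.326 + 1.036 = 3.362.
n = 2 × (3.362 / 0.87)² = 2 × 3.864² = 2 × 14.93 = 29.9.
Round up to the next whole participant.

n = 30 per group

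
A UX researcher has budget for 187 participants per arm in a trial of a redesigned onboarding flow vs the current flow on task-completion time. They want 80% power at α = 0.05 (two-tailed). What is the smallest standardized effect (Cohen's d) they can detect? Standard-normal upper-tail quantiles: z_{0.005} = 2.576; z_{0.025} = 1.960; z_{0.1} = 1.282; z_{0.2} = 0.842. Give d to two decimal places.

For two independent groups of n = 187 each: d_min = (z_{α/2} + z_β)·√(2/n).
z-sum = 1.960 + 0.842 = 2.802.
d_min = 2.802 × √(2/187) = 2.802 × 0.1034 = 0.290.

d_min ≈ 0.29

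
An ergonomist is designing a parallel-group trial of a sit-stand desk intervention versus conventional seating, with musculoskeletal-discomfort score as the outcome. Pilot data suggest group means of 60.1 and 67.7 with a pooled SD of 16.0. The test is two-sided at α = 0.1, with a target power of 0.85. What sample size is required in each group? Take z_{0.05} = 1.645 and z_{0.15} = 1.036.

Cohen's d = |M₁ − M₂| / SD_pooled = |60.1 − 67.7| / 16.0 = 7.6 / 16.0 = 0.475.
For two independent groups with equal n: n = 2·((z_{α/2} + z_β) / d)².
z_{α/2} + z_β = 1.645 + 1.036 = 2.681.
n = 2 × (2.681 / 0.475)² = 2 × 5.644² = 2 × 31.86 = 63.7.
Round up to the next whole participant.

n = 64 per group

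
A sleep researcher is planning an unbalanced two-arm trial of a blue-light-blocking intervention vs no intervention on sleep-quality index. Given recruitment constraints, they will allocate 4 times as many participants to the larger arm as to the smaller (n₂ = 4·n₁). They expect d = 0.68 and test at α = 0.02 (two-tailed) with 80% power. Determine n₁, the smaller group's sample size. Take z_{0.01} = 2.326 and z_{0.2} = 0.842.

n₁ = 28

With allocation ratio k = n₂/n₁ = 4, Var(x̄₁−x̄₂) = σ²(1/n₁ + 1/(k·n₁)) = σ²·(k+1)/(k·n₁).
So n₁ = (1 + 1/k)·((z_{α/2} + z_β)/d)² = 1.250 × (3.168/0.68)².
n₁ = 1.250 × 21.70 = 27.1.
Round up: n₁ = 28, giving n₂ = 4 × 28 = 112.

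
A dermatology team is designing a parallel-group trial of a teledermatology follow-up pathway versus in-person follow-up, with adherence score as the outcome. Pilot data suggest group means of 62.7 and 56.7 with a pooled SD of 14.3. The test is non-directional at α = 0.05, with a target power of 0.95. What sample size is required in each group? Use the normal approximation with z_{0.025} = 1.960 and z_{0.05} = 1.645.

n = 148 per group

Cohen's d = |M₁ − M₂| / SD_pooled = |62.7 − 56.7| / 14.3 = 6.0 / 14.3 = 0.420.
For two independent groups with equal n: n = 2·((z_{α/2} + z_β) / d)².
z_{α/2} + z_β = 1.960 + 1.645 = 3.605.
n = 2 × (3.605 / 0.420)² = 2 × 8.583² = 2 × 73.67 = 147.3.
Round up to the next whole participant.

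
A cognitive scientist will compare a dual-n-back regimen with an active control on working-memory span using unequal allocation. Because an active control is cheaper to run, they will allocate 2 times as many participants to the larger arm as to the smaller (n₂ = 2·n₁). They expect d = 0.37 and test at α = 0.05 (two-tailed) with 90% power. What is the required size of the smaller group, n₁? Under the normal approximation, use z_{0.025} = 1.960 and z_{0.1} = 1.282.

With allocation ratio k = n₂/n₁ = 2, Var(x̄₁−x̄₂) = σ²(1/n₁ + 1/(k·n₁)) = σ²·(k+1)/(k·n₁).
So n₁ = (1 + 1/k)·((z_{α/2} + z_β)/d)² = 1.500 × (3.242/0.37)².
n₁ = 1.500 × 76.78 = 115.2.
Round up: n₁ = 116, giving n₂ = 2 × 116 = 232.

n₁ = 116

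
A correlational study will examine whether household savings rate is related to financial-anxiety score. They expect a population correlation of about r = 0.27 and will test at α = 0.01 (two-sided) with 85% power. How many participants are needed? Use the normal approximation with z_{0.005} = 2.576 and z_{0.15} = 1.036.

Fisher's z: C = ½·ln((1+r)/(1−r)) = ½·ln(1.7397) = 0.2769.
n = ((z_{α/2} + z_β)/C)² + 3.
(2.576 + 1.036) / 0.2769 = 3.612 / 0.2769 = 13.044.
n = 13.044² + 3 = 170.16 + 3 = 173.2.
Round up.

n = 174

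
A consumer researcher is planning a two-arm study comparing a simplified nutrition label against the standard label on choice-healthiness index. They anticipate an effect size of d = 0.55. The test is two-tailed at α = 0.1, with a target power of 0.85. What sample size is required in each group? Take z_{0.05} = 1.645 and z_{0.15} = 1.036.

n = 48 per group

For two independent groups with equal n: n = 2·((z_{α/2} + z_β) / d)².
z_{α/2} + z_β = 1.645 + 1.036 = 2.681.
n = 2 × (2.681 / 0.55)² = 2 × 4.875² = 2 × 23.76 = 47.5.
Round up to the next whole participant.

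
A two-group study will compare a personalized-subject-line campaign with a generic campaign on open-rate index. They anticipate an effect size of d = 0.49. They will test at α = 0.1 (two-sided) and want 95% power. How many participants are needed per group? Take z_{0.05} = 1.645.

For two independent groups with equal n: n = 2·((z_{α/2} + z_β) / d)².
z_{α/2} + z_β = 1.645 + 1.645 = 3.290.
n = 2 × (3.290 / 0.49)² = 2 × 6.714² = 2 × 45.08 = 90.2.
Round up to the next whole participant.

n = 91 per group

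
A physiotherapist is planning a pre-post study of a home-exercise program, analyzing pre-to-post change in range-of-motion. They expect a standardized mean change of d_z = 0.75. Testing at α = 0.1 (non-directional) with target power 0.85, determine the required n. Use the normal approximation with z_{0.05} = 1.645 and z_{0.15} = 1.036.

For a paired (one-sample on differences) test: n = ((z_{α/2} + z_β) / d)².
z_{α/2} + z_β = 1.645 + 1.036 = 2.681.
n = (2.681 / 0.75)² = 3.575² = 12.78.
Round up.

n = 13 pairs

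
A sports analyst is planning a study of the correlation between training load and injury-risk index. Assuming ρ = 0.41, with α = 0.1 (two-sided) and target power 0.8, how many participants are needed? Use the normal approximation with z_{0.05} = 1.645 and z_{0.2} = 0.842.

n = 36

Fisher's z: C = ½·ln((1+r)/(1−r)) = ½·ln(2.3898) = 0.4356.
n = ((z_{α/2} + z_β)/C)² + 3.
(1.645 + 0.842) / 0.4356 = 2.487 / 0.4356 = 5.709.
n = 5.709² + 3 = 32.60 + 3 = 35.6.
Round up.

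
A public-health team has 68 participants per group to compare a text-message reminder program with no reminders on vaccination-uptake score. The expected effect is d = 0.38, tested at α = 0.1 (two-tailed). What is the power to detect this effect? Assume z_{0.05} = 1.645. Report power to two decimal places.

power ≈ 0.72

For two equal groups, power = Φ(d·√(n/2) − z_{α/2}).
d·√(n/2) = 0.38 × √(68/2) = 0.38 × 5.831 = 2.216.
z_β = 2.216 − 1.645 = 0.571.
Power = Φ(0.571) = 0.716.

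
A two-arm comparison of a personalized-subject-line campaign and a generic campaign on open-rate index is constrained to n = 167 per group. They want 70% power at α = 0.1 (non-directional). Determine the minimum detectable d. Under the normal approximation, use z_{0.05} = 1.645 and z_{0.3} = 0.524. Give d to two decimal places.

For two independent groups of n = 167 each: d_min = (z_{α/2} + z_β)·√(2/n).
z-sum = 1.645 + 0.524 = 2.169.
d_min = 2.169 × √(2/167) = 2.169 × 0.1094 = 0.237.

d_min ≈ 0.24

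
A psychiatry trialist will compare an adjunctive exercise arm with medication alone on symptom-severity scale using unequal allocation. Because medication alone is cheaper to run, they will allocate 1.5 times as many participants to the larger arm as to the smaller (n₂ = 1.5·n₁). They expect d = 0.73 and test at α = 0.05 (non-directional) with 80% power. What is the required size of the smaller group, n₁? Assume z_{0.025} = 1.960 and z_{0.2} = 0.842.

n₁ = 25

With allocation ratio k = n₂/n₁ = 1.5, Var(x̄₁−x̄₂) = σ²(1/n₁ + 1/(k·n₁)) = σ²·(k+1)/(k·n₁).
So n₁ = (1 + 1/k)·((z_{α/2} + z_β)/d)² = 1.667 × (2.802/0.73)².
n₁ = 1.667 × 14.73 = 24.6.
Round up: n₁ = 25, giving n₂ = ⌈1.5 × 25⌉ = ⌈37.5⌉ = 38.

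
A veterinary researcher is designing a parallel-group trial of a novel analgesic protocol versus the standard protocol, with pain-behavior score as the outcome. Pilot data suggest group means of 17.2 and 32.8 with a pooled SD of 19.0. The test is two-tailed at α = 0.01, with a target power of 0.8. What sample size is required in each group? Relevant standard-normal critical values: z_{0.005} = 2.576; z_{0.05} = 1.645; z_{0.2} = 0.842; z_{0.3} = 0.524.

Cohen's d = |M₁ − M₂| / SD_pooled = |17.2 − 32.8| / 19.0 = 15.6 / 19.0 = 0.821.
For two independent groups with equal n: n = 2·((z_{α/2} + z_β) / d)².
z_{α/2} + z_β = 2.576 + 0.842 = 3.418.
n = 2 × (3.418 / 0.821)² = 2 × 4.163² = 2 × 17.33 = 34.7.
Round up to the next whole participant.

n = 35 per group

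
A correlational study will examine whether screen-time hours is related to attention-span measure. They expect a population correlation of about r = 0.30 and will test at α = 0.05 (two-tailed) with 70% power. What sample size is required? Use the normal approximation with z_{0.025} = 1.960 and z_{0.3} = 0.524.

n = 68

Fisher's z: C = ½·ln((1+r)/(1−r)) = ½·ln(1.8571) = 0.3095.
n = ((z_{α/2} + z_β)/C)² + 3.
(1.960 + 0.524) / 0.3095 = 2.484 / 0.3095 = 8.026.
n = 8.026² + 3 = 64.41 + 3 = 67.4.
Round up.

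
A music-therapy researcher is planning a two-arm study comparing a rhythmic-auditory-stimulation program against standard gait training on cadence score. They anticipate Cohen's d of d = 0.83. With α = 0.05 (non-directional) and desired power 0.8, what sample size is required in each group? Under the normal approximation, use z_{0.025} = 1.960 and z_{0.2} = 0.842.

n = 23 per group

For two independent groups with equal n: n = 2·((z_{α/2} + z_β) / d)².
z_{α/2} + z_β = 1.960 + 0.842 = 2.802.
n = 2 × (2.802 / 0.83)² = 2 × 3.376² = 2 × 11.40 = 22.8.
Round up to the next whole participant.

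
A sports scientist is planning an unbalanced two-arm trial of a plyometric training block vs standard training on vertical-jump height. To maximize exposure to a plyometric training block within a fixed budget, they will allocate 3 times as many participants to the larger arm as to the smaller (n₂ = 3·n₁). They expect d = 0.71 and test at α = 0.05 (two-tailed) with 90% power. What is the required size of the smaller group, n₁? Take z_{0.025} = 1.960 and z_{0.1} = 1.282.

n₁ = 28

With allocation ratio k = n₂/n₁ = 3, Var(x̄₁−x̄₂) = σ²(1/n₁ + 1/(k·n₁)) = σ²·(k+1)/(k·n₁).
So n₁ = (1 + 1/k)·((z_{α/2} + z_β)/d)² = 1.333 × (3.242/0.71)².
n₁ = 1.333 × 20.85 = 27.8.
Round up: n₁ = 28, giving n₂ = 3 × 28 = 84.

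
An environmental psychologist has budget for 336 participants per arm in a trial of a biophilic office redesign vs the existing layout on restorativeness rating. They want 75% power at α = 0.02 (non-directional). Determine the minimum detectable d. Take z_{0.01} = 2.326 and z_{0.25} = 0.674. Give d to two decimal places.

For two independent groups of n = 336 each: d_min = (z_{α/2} + z_β)·√(2/n).
z-sum = 2.326 + 0.674 = 3.000.
d_min = 3.000 × √(2/336) = 3.000 × 0.0772 = 0.231.

d_min ≈ 0.23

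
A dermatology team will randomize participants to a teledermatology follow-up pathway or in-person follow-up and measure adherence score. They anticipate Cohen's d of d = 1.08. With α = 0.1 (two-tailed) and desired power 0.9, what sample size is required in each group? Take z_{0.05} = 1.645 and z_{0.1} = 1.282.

For two independent groups with equal n: n = 2·((z_{α/2} + z_β) / d)².
z_{α/2} + z_β = 1.645 + 1.282 = 2.927.
n = 2 × (2.927 / 1.08)² = 2 × 2.710² = 2 × 7.35 = 14.7.
Round up to the next whole participant.

n = 15 per group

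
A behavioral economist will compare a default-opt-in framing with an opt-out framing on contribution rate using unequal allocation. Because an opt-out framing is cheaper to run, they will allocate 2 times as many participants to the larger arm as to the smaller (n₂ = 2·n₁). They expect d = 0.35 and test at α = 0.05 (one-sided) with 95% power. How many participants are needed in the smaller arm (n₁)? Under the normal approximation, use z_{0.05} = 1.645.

With allocation ratio k = n₂/n₁ = 2, Var(x̄₁−x̄₂) = σ²(1/n₁ + 1/(k·n₁)) = σ²·(k+1)/(k·n₁).
So n₁ = (1 + 1/k)·((z_{α} + z_β)/d)² = 1.500 × (3.290/0.35)².
n₁ = 1.500 × 88.36 = 132.5.
Round up: n₁ = 133, giving n₂ = 2 × 133 = 266.

n₁ = 133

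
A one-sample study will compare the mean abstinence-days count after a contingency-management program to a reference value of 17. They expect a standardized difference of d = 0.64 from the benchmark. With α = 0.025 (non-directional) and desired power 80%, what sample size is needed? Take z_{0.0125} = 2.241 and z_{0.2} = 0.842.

For a one-sample test: n = ((z_{α/2} + z_β) / d)².
z_{α/2} + z_β = 2.241 + 0.842 = 3.083.
n = (3.083 / 0.64)² = 4.817² = 23.21.
Round up.

n = 24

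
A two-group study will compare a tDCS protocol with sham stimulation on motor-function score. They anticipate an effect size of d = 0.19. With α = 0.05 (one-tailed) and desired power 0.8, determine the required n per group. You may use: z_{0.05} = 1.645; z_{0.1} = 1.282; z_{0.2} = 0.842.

For two independent groups with equal n: n = 2·((z_{α} + z_β) / d)².
z_{α} + z_β = 1.645 + 0.842 = 2.487.
n = 2 × (2.487 / 0.19)² = 2 × 13.089² = 2 × 171.33 = 342.7.
Round up to the next whole participant.

n = 343 per group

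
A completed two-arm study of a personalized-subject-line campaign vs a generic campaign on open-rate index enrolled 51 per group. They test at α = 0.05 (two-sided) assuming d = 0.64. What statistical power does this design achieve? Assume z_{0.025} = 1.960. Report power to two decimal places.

For two equal groups, power = Φ(d·√(n/2) − z_{α/2}).
d·√(n/2) = 0.64 × √(51/2) = 0.64 × 5.050 = 3.232.
z_β = 3.232 − 1.960 = 1.272.
Power = Φ(1.272) = 0.898.

power ≈ 0.90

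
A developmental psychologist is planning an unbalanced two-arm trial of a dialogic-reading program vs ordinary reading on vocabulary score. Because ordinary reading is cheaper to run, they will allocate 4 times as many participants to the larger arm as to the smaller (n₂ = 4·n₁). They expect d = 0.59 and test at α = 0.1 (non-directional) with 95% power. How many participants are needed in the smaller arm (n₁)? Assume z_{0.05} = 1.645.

n₁ = 39

With allocation ratio k = n₂/n₁ = 4, Var(x̄₁−x̄₂) = σ²(1/n₁ + 1/(k·n₁)) = σ²·(k+1)/(k·n₁).
So n₁ = (1 + 1/k)·((z_{α/2} + z_β)/d)² = 1.250 × (3.290/0.59)².
n₁ = 1.250 × 31.09 = 38.9.
Round up: n₁ = 39, giving n₂ = 4 × 39 = 156.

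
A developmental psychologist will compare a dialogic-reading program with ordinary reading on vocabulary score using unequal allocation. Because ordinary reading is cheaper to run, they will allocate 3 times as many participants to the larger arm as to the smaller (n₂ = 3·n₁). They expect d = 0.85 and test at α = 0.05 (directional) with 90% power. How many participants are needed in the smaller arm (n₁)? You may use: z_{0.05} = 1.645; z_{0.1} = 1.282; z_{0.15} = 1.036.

n₁ = 16

With allocation ratio k = n₂/n₁ = 3, Var(x̄₁−x̄₂) = σ²(1/n₁ + 1/(k·n₁)) = σ²·(k+1)/(k·n₁).
So n₁ = (1 + 1/k)·((z_{α} + z_β)/d)² = 1.333 × (2.927/0.85)².
n₁ = 1.333 × 11.86 = 15.8.
Round up: n₁ = 16, giving n₂ = 3 × 16 = 48.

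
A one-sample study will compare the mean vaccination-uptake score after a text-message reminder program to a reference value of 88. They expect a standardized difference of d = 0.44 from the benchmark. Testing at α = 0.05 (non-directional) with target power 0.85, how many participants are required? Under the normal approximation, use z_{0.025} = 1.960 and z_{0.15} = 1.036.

For a one-sample test: n = ((z_{α/2} + z_β) / d)².
z_{α/2} + z_β = 1.960 + 1.036 = 2.996.
n = (2.996 / 0.44)² = 6.809² = 46.36.
Round up.

n = 47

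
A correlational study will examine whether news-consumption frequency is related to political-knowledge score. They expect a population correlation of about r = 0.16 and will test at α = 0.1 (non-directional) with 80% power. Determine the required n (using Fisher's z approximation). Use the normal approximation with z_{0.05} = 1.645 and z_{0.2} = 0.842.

Fisher's z: C = ½·ln((1+r)/(1−r)) = ½·ln(1.3810) = 0.1614.
n = ((z_{α/2} + z_β)/C)² + 3.
(1.645 + 0.842) / 0.1614 = 2.487 / 0.1614 = 15.409.
n = 15.409² + 3 = 237.43 + 3 = 240.4.
Round up.

n = 241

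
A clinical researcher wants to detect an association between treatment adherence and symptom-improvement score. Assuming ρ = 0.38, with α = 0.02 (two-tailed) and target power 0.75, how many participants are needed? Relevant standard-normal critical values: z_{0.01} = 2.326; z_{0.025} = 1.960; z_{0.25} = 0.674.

Fisher's z: C = ½·ln((1+r)/(1−r)) = ½·ln(2.2258) = 0.4001.
n = ((z_{α/2} + z_β)/C)² + 3.
(2.326 + 0.674) / 0.4001 = 3.000 / 0.4001 = 7.498.
n = 7.498² + 3 = 56.22 + 3 = 59.2.
Round up.

n = 60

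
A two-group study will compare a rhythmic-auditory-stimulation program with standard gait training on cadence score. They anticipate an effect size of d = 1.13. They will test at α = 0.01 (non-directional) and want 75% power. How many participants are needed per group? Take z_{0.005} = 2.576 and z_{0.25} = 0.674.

n = 17 per group

For two independent groups with equal n: n = 2·((z_{α/2} + z_β) / d)².
z_{α/2} + z_β = 2.576 + 0.674 = 3.250.
n = 2 × (3.250 / 1.13)² = 2 × 2.876² = 2 × 8.27 = 16.5.
Round up to the next whole participant.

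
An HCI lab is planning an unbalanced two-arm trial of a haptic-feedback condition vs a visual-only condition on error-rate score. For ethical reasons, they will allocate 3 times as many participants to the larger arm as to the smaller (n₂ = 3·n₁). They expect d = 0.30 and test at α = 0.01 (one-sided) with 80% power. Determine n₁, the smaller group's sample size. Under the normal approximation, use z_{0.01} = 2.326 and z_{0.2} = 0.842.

With allocation ratio k = n₂/n₁ = 3, Var(x̄₁−x̄₂) = σ²(1/n₁ + 1/(k·n₁)) = σ²·(k+1)/(k·n₁).
So n₁ = (1 + 1/k)·((z_{α} + z_β)/d)² = 1.333 × (3.168/0.30)².
n₁ = 1.333 × 111.51 = 148.7.
Round up: n₁ = 149, giving n₂ = 3 × 149 = 447.

n₁ = 149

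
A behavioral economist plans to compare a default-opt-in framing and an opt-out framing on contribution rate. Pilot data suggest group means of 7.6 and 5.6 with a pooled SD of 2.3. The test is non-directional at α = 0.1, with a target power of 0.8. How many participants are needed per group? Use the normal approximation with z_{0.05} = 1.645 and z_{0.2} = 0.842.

n = 17 per group

Cohen's d = |M₁ − M₂| / SD_pooled = |7.6 − 5.6| / 2.3 = 2.0 / 2.3 = 0.870.
For two independent groups with equal n: n = 2·((z_{α/2} + z_β) / d)².
z_{α/2} + z_β = 1.645 + 0.842 = 2.487.
n = 2 × (2.487 / 0.870)² = 2 × 2.859² = 2 × 8.17 = 16.3.
Round up to the next whole participant.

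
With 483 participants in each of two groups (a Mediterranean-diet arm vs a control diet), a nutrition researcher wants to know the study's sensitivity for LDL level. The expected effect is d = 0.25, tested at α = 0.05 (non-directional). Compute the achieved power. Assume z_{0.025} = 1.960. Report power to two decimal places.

power ≈ 0.97

For two equal groups, power = Φ(d·√(n/2) − z_{α/2}).
d·√(n/2) = 0.25 × √(483/2) = 0.25 × 15.540 = 3.885.
z_β = 3.885 − 1.960 = 1.925.
Power = Φ(1.925) = 0.973.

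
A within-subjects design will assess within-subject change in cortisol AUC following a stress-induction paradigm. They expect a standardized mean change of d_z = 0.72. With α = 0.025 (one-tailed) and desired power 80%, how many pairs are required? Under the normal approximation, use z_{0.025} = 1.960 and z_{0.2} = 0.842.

For a paired (one-sample on differences) test: n = ((z_{α} + z_β) / d)².
z_{α} + z_β = 1.960 + 0.842 = 2.802.
n = (2.802 / 0.72)² = 3.892² = 15.15.
Round up.

n = 16 pairs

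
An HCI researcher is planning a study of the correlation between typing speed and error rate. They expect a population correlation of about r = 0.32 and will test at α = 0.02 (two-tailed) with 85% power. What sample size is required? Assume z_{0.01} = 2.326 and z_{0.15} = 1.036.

n = 106

Fisher's z: C = ½·ln((1+r)/(1−r)) = ½·ln(1.9412) = 0.3316.
n = ((z_{α/2} + z_β)/C)² + 3.
(2.326 + 1.036) / 0.3316 = 3.362 / 0.3316 = 10.139.
n = 10.139² + 3 = 102.79 + 3 = 105.8.
Round up.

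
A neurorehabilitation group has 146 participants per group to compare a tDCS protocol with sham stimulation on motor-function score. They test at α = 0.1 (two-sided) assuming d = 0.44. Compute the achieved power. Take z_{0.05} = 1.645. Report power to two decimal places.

For two equal groups, power = Φ(d·√(n/2) − z_{α/2}).
d·√(n/2) = 0.44 × √(146/2) = 0.44 × 8.544 = 3.759.
z_β = 3.759 − 1.645 = 2.114.
Power = Φ(2.114) = 0.983.

power ≈ 0.98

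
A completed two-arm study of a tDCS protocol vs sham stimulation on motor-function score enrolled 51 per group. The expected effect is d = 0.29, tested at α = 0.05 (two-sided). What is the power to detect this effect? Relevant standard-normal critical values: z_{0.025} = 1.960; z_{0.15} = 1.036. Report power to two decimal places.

For two equal groups, power = Φ(d·√(n/2) − z_{α/2}).
d·√(n/2) = 0.29 × √(51/2) = 0.29 × 5.050 = 1.464.
z_β = 1.464 − 1.960 = -0.496.
Power = Φ(-0.496) = 0.310.

power ≈ 0.31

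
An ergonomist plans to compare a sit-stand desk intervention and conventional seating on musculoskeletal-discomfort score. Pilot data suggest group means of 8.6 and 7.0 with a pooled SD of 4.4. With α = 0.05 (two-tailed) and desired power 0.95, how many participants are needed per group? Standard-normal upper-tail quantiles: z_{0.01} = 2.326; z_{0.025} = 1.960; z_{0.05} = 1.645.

n = 197 per group

Cohen's d = |M₁ − M₂| / SD_pooled = |8.6 − 7.0| / 4.4 = 1.6 / 4.4 = 0.364.
For two independent groups with equal n: n = 2·((z_{α/2} + z_β) / d)².
z_{α/2} + z_β = 1.960 + 1.645 = 3.605.
n = 2 × (3.605 / 0.364)² = 2 × 9.904² = 2 × 98.09 = 196.2.
Round up to the next whole participant.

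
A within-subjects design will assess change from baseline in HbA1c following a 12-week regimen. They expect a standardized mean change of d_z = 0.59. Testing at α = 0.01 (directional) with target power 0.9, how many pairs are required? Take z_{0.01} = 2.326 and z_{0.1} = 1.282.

For a paired (one-sample on differences) test: n = ((z_{α} + z_β) / d)².
z_{α} + z_β = 2.326 + 1.282 = 3.608.
n = (3.608 / 0.59)² = 6.115² = 37.40.
Round up.

n = 38 pairs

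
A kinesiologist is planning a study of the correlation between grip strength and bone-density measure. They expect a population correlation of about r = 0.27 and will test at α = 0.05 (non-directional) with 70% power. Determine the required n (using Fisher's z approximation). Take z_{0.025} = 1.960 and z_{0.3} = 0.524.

Fisher's z: C = ½·ln((1+r)/(1−r)) = ½·ln(1.7397) = 0.2769.
n = ((z_{α/2} + z_β)/C)² + 3.
(1.960 + 0.524) / 0.2769 = 2.484 / 0.2769 = 8.971.
n = 8.971² + 3 = 80.47 + 3 = 83.5.
Round up.

n = 84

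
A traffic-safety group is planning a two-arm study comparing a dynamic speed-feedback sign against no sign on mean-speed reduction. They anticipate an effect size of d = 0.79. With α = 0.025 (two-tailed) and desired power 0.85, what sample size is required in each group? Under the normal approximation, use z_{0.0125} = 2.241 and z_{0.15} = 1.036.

For two independent groups with equal n: n = 2·((z_{α/2} + z_β) / d)².
z_{α/2} + z_β = 2.241 + 1.036 = 3.277.
n = 2 × (3.277 / 0.79)² = 2 × 4.148² = 2 × 17.21 = 34.4.
Round up to the next whole participant.

n = 35 per group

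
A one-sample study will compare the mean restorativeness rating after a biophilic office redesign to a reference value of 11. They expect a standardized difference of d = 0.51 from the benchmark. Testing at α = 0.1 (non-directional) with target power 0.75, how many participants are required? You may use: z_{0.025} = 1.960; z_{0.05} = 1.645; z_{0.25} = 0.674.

For a one-sample test: n = ((z_{α/2} + z_β) / d)².
z_{α/2} + z_β = 1.645 + 0.674 = 2.319.
n = (2.319 / 0.51)² = 4.547² = 20.68.
Round up.

n = 21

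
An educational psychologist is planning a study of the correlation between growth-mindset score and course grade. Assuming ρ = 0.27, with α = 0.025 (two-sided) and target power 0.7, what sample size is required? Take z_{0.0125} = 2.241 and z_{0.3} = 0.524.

n = 103

Fisher's z: C = ½·ln((1+r)/(1−r)) = ½·ln(1.7397) = 0.2769.
n = ((z_{α/2} + z_β)/C)² + 3.
(2.241 + 0.524) / 0.2769 = 2.765 / 0.2769 = 9.986.
n = 9.986² + 3 = 99.71 + 3 = 102.7.
Round up.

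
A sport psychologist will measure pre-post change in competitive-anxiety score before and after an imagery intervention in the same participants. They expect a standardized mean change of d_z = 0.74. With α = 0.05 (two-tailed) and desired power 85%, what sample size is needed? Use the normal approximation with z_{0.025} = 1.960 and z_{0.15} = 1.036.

n = 17 pairs

For a paired (one-sample on differences) test: n = ((z_{α/2} + z_β) / d)².
z_{α/2} + z_β = 1.960 + 1.036 = 2.996.
n = (2.996 / 0.74)² = 4.049² = 16.39.
Round up.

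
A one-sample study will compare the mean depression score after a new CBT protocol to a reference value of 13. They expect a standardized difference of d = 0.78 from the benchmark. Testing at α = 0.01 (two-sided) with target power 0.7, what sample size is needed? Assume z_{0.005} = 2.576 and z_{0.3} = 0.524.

n = 16

For a one-sample test: n = ((z_{α/2} + z_β) / d)².
z_{α/2} + z_β = 2.576 + 0.524 = 3.100.
n = (3.100 / 0.78)² = 3.974² = 15.80.
Round up.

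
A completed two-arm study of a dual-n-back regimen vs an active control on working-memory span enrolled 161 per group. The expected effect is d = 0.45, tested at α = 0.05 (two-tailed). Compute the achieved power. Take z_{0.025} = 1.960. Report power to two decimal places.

For two equal groups, power = Φ(d·√(n/2) − z_{α/2}).
d·√(n/2) = 0.45 × √(161/2) = 0.45 × 8.972 = 4.037.
z_β = 4.037 − 1.960 = 2.077.
Power = Φ(2.077) = 0.981.

power ≈ 0.98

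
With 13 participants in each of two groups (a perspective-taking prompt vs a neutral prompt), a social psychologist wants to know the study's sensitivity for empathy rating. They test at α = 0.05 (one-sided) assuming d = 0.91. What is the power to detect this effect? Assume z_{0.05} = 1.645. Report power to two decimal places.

For two equal groups, power = Φ(d·√(n/2) − z_{α}).
d·√(n/2) = 0.91 × √(13/2) = 0.91 × 2.550 = 2.320.
z_β = 2.320 − 1.645 = 0.675.
Power = Φ(0.675) = 0.750.

power ≈ 0.75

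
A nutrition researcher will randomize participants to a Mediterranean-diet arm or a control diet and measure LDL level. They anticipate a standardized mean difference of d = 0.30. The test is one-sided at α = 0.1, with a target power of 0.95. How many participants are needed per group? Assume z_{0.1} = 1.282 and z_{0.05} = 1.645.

n = 191 per group

For two independent groups with equal n: n = 2·((z_{α} + z_β) / d)².
z_{α} + z_β = 1.282 + 1.645 = 2.927.
n = 2 × (2.927 / 0.30)² = 2 × 9.757² = 2 × 95.19 = 190.4.
Round up to the next whole participant.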